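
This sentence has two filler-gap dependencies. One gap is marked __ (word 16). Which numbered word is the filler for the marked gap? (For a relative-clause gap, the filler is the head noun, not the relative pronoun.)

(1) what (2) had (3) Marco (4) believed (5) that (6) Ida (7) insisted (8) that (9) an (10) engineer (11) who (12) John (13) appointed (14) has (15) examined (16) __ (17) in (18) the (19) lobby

The marked gap is the direct object of "examined".
Its filler is the fronted wh-phrase "what", at word 1.
(The other dependency links word 10 to a gap after word 13.)

1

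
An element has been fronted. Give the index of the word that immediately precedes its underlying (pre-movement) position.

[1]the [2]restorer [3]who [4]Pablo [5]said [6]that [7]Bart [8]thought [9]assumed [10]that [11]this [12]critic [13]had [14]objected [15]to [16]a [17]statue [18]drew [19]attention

The displaced element is "the restorer" (word 2).
It is linked across 2 clause boundaries (that → Ø).
It functions as the subject of "assumed", so the gap sits immediately after word 8 ("thought").
Base order: Pablo said that Bart thought that the restorer assumed that this critic had objected to a statue.

8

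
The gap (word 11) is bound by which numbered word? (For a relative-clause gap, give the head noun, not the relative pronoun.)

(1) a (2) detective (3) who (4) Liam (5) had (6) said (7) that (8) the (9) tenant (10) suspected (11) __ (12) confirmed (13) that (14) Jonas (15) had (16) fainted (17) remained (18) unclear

The gap at 11 is the subject of "confirmed", inside a relative clause.
The relative pronoun is "who" (word 3); it is bound by the head noun immediately before it.
Its filler is the head noun "detective", at word 2.

2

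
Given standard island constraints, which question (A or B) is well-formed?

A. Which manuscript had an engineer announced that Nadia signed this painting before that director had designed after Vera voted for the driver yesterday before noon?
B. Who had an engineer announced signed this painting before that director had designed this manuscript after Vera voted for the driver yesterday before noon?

In A, the wh-phrase is extracted from inside an adjunct island (introduced by "before"), which blocks movement.
In B, the extraction path crosses only that-complement boundaries, which are transparent.
So B is grammatical.

B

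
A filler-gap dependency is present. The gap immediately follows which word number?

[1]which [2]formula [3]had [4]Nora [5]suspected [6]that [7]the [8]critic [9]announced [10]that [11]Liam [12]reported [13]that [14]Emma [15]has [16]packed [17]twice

The displaced element is "which formula" (word 2).
It is linked across 3 clause boundaries (that → that → that).
It functions as the direct object of "packed", so the gap sits immediately after word 16 ("packed").
Base order: Nora had suspected that the critic announced that Liam reported that Emma has packed which formula twice.

16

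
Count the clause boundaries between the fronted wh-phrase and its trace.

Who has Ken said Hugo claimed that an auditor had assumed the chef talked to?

3

"who" is extracted from the PP object of "talked".
Boundaries crossed, outermost first: [Ø], [that], [Ø] — 3 in total.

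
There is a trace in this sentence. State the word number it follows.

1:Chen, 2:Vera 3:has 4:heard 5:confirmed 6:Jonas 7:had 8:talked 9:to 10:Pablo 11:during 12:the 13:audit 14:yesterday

4

The displaced element is "Chen" (word 1).
It is linked across 1 clause boundary (Ø).
It functions as the subject of "confirmed", so the gap sits immediately after word 4 ("heard").
Base order: Vera has heard that Chen confirmed Jonas had talked to Pablo during the audit yesterday.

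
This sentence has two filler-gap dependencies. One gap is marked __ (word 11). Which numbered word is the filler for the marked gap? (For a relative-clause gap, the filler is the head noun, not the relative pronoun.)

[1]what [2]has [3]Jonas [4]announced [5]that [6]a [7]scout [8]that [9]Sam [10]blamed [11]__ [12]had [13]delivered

The marked gap is inside the relative clause, the direct object of "blamed".
Its filler is the head noun "scout" (via "that"), at word 7.
(The other dependency links word 1 to a gap after word 13.)

7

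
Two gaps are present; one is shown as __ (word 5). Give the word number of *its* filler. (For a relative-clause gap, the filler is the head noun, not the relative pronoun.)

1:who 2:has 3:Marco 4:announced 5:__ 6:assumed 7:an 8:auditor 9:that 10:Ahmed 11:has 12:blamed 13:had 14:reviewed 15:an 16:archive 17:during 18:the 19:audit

The marked gap is the subject of "assumed".
Its filler is the fronted wh-phrase "who", at word 1.
(The other dependency links word 8 to a gap after word 12.)

1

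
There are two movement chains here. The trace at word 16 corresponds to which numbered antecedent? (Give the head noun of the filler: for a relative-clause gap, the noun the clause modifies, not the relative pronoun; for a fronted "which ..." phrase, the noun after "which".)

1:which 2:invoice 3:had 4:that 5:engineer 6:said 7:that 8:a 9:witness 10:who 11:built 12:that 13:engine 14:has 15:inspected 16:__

2

The marked gap is the direct object of "inspected".
Its filler is the fronted wh-phrase "which invoice", at word 2.
(The other dependency links word 9 to a gap after word 10.)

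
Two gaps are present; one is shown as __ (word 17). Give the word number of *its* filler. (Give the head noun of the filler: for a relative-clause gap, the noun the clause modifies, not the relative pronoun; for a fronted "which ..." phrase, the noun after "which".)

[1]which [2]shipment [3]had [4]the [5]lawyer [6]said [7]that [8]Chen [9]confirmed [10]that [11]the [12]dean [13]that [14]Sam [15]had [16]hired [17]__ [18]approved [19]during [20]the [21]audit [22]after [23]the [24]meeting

12

The marked gap is inside the relative clause, the direct object of "hired".
Its filler is the head noun "dean" (via "that"), at word 12.
(The other dependency links word 2 to a gap after word 18.)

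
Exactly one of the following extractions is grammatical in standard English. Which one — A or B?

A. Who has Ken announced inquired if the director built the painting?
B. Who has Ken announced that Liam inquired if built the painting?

In B, the wh-phrase is extracted from inside a wh-island (introduced by "if"), which blocks movement.
In A, the extraction path crosses only that-complement boundaries, which are transparent.
So A is grammatical.

A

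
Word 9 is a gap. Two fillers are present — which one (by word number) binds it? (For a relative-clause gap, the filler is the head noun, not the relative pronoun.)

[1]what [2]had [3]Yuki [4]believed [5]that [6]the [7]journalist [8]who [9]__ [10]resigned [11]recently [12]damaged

The marked gap is inside the relative clause, the subject of "resigned".
Its filler is the head noun "journalist" (via "who"), at word 7.
(The other dependency links word 1 to a gap after word 12.)

7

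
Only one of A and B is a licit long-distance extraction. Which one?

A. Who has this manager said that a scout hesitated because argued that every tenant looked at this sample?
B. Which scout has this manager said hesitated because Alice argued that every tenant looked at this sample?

B

In A, the wh-phrase is extracted from inside an adjunct island (introduced by "because"), which blocks movement.
In B, the extraction path crosses only that-complement boundaries, which are transparent.
So B is grammatical.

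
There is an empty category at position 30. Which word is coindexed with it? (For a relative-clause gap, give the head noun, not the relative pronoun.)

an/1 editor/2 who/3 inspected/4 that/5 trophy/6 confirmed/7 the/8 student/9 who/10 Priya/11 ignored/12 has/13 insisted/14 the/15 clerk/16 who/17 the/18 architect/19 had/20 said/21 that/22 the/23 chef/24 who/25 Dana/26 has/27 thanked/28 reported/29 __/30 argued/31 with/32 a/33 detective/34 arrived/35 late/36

The gap at 30 is the subject of "argued", inside a relative clause.
The relative pronoun is "who" (word 17); it is bound by the head noun immediately before it.
Its filler is the head noun "clerk", at word 16.

16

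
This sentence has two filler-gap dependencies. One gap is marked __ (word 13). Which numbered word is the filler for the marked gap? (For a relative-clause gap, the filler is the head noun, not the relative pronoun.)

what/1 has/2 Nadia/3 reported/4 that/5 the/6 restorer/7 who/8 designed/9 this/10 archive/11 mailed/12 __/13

1

The marked gap is the direct object of "mailed".
Its filler is the fronted wh-phrase "what", at word 1.
(The other dependency links word 7 to a gap after word 8.)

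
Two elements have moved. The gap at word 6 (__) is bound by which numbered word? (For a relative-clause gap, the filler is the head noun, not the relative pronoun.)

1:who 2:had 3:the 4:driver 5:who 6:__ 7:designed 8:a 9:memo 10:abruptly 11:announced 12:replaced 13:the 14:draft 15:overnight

4

The marked gap is inside the relative clause, the subject of "designed".
Its filler is the head noun "driver" (via "who"), at word 4.
(The other dependency links word 1 to a gap after word 11.)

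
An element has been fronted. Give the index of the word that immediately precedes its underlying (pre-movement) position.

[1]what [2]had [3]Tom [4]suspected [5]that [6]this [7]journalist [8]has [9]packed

9

The displaced element is "what" (word 1).
It is linked across 1 clause boundary (that).
It functions as the direct object of "packed", so the gap sits immediately after word 9 ("packed").
Base order: Tom had suspected that this journalist has packed what.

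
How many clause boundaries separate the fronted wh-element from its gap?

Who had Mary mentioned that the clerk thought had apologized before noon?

"who" is extracted from the subject of "apologized".
Boundaries crossed, outermost first: [that], [Ø] — 2 in total.

2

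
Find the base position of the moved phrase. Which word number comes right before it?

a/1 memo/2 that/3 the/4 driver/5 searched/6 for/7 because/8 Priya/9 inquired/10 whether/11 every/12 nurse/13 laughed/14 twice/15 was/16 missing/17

7

The displaced element is "a memo" (word 2).
It functions as the object of the preposition "for" of "searched", so the gap sits immediately after word 7 ("for").
Base order: The driver searched for a memo because Priya inquired whether every nurse laughed twice.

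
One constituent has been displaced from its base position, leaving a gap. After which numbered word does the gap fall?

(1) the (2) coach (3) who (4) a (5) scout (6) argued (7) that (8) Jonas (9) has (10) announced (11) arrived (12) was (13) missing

The displaced element is "the coach" (word 2).
It is linked across 2 clause boundaries (that → Ø).
It functions as the subject of "arrived", so the gap sits immediately after word 10 ("announced").
Base order: A scout argued that Jonas has announced that the coach arrived.

10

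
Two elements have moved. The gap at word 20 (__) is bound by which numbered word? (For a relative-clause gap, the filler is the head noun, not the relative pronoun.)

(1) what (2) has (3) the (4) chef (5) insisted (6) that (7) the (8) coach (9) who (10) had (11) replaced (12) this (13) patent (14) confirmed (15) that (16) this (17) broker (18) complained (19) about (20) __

1

The marked gap is the object of the preposition "about" of "complained".
Its filler is the fronted wh-phrase "what", at word 1.
(The other dependency links word 8 to a gap after word 9.)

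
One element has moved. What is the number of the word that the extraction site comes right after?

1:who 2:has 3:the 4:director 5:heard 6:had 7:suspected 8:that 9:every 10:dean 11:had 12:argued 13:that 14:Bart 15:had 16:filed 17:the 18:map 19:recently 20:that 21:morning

5

The displaced element is "who" (word 1).
It is linked across 1 clause boundary (Ø).
It functions as the subject of "suspected", so the gap sits immediately after word 5 ("heard").
Base order: The director has heard that who had suspected that every dean had argued that Bart had filed the map recently that morning.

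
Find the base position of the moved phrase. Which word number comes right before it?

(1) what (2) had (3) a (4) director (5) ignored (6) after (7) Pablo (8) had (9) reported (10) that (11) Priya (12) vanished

The displaced element is "what" (word 1).
It functions as the direct object of "ignored", so the gap sits immediately after word 5 ("ignored").
Base order: A director had ignored what after Pablo had reported that Priya vanished.

5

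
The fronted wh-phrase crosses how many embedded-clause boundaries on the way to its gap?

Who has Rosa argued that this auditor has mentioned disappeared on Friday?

"who" is extracted from the subject of "disappeared".
Boundaries crossed, outermost first: [that], [Ø] — 2 in total.

2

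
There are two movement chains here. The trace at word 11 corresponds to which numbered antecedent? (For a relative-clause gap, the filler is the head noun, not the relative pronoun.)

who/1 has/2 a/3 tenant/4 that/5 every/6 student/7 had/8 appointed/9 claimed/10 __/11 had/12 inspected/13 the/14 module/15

1

The marked gap is the subject of "inspected".
Its filler is the fronted wh-phrase "who", at word 1.
(The other dependency links word 4 to a gap after word 9.)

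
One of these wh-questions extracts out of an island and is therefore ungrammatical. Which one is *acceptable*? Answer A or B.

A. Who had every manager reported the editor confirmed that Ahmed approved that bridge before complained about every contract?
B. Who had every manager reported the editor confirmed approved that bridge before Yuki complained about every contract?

B

In A, the wh-phrase is extracted from inside an adjunct island (introduced by "before"), which blocks movement.
In B, the extraction path crosses only that-complement boundaries, which are transparent.
So B is grammatical.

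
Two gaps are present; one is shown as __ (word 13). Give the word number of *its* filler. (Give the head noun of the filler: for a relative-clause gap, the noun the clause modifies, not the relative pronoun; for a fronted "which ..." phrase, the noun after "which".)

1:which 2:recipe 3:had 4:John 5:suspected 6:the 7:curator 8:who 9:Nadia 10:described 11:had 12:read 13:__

2

The marked gap is the direct object of "read".
Its filler is the fronted wh-phrase "which recipe", at word 2.
(The other dependency links word 7 to a gap after word 10.)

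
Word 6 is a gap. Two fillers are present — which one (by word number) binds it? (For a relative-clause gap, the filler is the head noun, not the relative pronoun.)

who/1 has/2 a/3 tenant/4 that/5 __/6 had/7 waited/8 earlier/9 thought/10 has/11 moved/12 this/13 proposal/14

The marked gap is inside the relative clause, the subject of "waited".
Its filler is the head noun "tenant" (via "that"), at word 4.
(The other dependency links word 1 to a gap after word 10.)

4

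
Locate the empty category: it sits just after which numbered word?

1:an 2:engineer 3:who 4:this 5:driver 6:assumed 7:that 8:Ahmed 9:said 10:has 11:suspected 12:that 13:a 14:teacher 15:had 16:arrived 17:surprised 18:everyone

The displaced element is "an engineer" (word 2).
It is linked across 2 clause boundaries (that → Ø).
It functions as the subject of "suspected", so the gap sits immediately after word 9 ("said").
Base order: This driver assumed that Ahmed said that an engineer has suspected that a teacher had arrived.

9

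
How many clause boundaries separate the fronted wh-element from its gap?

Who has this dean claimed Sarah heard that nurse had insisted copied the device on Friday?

3

"who" is extracted from the subject of "copied".
Boundaries crossed, outermost first: [Ø], [Ø], [Ø] — 3 in total.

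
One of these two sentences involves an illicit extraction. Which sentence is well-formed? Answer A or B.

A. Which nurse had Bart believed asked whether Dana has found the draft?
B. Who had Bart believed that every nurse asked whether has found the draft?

A

In B, the wh-phrase is extracted from inside a wh-island (introduced by "whether"), which blocks movement.
In A, the extraction path crosses only that-complement boundaries, which are transparent.
So A is grammatical.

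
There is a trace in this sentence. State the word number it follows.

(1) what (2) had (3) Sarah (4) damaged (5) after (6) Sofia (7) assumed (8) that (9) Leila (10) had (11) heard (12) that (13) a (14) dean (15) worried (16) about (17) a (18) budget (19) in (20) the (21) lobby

The displaced element is "what" (word 1).
It functions as the direct object of "damaged", so the gap sits immediately after word 4 ("damaged").
Base order: Sarah had damaged what after Sofia assumed that Leila had heard that a dean worried about a budget in the lobby.

4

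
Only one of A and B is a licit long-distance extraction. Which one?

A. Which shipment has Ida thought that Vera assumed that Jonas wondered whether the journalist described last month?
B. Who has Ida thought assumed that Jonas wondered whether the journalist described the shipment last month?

In A, the wh-phrase is extracted from inside a wh-island (introduced by "whether"), which blocks movement.
In B, the extraction path crosses only that-complement boundaries, which are transparent.
So B is grammatical.

B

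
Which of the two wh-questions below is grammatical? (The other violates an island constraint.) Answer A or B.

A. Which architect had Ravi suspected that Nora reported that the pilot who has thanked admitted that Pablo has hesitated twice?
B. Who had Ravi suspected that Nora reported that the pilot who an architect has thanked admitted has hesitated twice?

In A, the wh-phrase is extracted from inside a complex-NP island (relative clause) (introduced by "who"), which blocks movement.
In B, the extraction path crosses only that-complement boundaries, which are transparent.
So B is grammatical.

B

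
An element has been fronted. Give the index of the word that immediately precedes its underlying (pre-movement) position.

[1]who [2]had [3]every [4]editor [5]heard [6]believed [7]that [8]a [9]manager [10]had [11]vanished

5

The displaced element is "who" (word 1).
It is linked across 1 clause boundary (Ø).
It functions as the subject of "believed", so the gap sits immediately after word 5 ("heard").
Base order: Every editor had heard who believed that a manager had vanished.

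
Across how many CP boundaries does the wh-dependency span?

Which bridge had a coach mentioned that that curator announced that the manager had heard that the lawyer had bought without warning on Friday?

"which bridge" is extracted from the object of "bought".
Boundaries crossed, outermost first: [that], [that], [that] — 3 in total.

3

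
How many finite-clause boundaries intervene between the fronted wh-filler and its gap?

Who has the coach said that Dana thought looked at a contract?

"who" is extracted from the subject of "looked".
Boundaries crossed, outermost first: [that], [Ø] — 2 in total.

2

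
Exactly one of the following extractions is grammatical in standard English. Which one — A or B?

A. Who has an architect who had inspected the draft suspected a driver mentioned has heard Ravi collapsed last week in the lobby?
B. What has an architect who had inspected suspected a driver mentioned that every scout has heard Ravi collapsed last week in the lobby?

A

In B, the wh-phrase is extracted from inside a complex-NP island (relative clause) (introduced by "who"), which blocks movement.
In A, the extraction path crosses only that-complement boundaries, which are transparent.
So A is grammatical.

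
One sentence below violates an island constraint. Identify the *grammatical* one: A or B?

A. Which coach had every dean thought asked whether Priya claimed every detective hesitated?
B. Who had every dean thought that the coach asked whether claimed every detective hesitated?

In B, the wh-phrase is extracted from inside a wh-island (introduced by "whether"), which blocks movement.
In A, the extraction path crosses only that-complement boundaries, which are transparent.
So A is grammatical.

A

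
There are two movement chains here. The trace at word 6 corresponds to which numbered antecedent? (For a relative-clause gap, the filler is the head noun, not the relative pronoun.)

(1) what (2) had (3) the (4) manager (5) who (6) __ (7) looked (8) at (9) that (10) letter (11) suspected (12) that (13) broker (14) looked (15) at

4

The marked gap is inside the relative clause, the subject of "looked".
Its filler is the head noun "manager" (via "who"), at word 4.
(The other dependency links word 1 to a gap after word 15.)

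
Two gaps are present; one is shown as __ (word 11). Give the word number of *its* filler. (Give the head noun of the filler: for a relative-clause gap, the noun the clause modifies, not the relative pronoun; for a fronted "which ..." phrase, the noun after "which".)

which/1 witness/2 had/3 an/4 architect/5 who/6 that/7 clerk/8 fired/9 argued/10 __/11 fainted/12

The marked gap is the subject of "fainted".
Its filler is the fronted wh-phrase "which witness", at word 2.
(The other dependency links word 5 to a gap after word 9.)

2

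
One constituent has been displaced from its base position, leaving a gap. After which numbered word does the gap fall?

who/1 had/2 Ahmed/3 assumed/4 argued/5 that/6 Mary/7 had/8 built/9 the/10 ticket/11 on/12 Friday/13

4

The displaced element is "who" (word 1).
It is linked across 1 clause boundary (Ø).
It functions as the subject of "argued", so the gap sits immediately after word 4 ("assumed").
Base order: Ahmed had assumed that who argued that Mary had built the ticket on Friday.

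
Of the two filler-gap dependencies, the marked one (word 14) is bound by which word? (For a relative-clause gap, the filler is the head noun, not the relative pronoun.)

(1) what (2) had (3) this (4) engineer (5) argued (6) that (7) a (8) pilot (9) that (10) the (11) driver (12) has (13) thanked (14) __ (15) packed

The marked gap is inside the relative clause, the direct object of "thanked".
Its filler is the head noun "pilot" (via "that"), at word 8.
(The other dependency links word 1 to a gap after word 15.)

8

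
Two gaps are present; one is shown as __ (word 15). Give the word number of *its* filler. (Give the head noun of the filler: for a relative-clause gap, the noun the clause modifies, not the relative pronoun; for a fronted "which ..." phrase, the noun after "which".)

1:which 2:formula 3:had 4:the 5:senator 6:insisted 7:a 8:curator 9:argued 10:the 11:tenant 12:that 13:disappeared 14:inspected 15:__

2

The marked gap is the direct object of "inspected".
Its filler is the fronted wh-phrase "which formula", at word 2.
(The other dependency links word 11 to a gap after word 12.)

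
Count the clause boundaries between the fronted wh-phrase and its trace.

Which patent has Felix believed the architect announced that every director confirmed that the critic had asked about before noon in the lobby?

3

"which patent" is extracted from the PP object of "asked".
Boundaries crossed, outermost first: [Ø], [that], [that] — 3 in total.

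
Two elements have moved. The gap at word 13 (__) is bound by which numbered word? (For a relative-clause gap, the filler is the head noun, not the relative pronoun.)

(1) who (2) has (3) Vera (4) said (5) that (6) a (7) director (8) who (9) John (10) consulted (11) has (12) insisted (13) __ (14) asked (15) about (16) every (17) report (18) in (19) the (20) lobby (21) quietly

1

The marked gap is the subject of "asked".
Its filler is the fronted wh-phrase "who", at word 1.
(The other dependency links word 7 to a gap after word 10.)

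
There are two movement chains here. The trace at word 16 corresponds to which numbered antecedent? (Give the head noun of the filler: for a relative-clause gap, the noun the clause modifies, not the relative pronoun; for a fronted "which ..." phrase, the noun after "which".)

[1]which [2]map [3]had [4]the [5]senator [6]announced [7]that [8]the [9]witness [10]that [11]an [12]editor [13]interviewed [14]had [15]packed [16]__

The marked gap is the direct object of "packed".
Its filler is the fronted wh-phrase "which map", at word 2.
(The other dependency links word 9 to a gap after word 13.)

2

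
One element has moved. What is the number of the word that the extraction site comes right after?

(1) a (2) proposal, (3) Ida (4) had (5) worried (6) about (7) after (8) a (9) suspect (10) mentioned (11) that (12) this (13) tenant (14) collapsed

6

The displaced element is "a proposal" (word 2).
It functions as the object of the preposition "about" of "worried", so the gap sits immediately after word 6 ("about").
Base order: Ida had worried about a proposal after a suspect mentioned that this tenant collapsed.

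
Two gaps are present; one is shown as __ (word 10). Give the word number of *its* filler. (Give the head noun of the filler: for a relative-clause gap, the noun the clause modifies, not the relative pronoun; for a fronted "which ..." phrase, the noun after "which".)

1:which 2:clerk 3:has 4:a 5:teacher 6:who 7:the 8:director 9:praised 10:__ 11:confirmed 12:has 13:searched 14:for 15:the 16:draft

5

The marked gap is inside the relative clause, the direct object of "praised".
Its filler is the head noun "teacher" (via "who"), at word 5.
(The other dependency links word 2 to a gap after word 11.)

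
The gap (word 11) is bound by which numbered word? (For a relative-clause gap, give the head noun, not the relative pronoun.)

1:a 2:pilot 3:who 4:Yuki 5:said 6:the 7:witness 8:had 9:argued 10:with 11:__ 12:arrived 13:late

The gap at 11 is the prepositional object of "argued", inside a relative clause.
The relative pronoun is "who" (word 3); it is bound by the head noun immediately before it.
Its filler is the head noun "pilot", at word 2.

2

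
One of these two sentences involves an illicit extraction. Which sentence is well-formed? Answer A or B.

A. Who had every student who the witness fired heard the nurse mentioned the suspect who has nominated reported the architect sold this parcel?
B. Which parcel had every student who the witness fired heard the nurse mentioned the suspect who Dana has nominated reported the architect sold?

In A, the wh-phrase is extracted from inside a complex-NP island (relative clause) (introduced by "who"), which blocks movement.
In B, the extraction path crosses only that-complement boundaries, which are transparent.
So B is grammatical.

B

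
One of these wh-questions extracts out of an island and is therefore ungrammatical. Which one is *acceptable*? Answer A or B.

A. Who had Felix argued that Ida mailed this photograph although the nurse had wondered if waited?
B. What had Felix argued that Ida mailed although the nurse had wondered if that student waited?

B

In A, the wh-phrase is extracted from inside an adjunct island (introduced by "although"), which blocks movement.
In B, the extraction path crosses only that-complement boundaries, which are transparent.
So B is grammatical.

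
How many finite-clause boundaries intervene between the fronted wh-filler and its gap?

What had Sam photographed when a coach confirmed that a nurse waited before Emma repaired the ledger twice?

0

"what" originates inside the matrix clause — no clause boundary is crossed.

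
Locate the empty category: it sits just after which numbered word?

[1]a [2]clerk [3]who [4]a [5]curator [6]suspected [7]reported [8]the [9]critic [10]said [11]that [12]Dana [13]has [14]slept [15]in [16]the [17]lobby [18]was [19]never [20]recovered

6

The displaced element is "a clerk" (word 2).
It is linked across 1 clause boundary (Ø).
It functions as the subject of "reported", so the gap sits immediately after word 6 ("suspected").
Base order: A curator suspected a clerk reported the critic said that Dana has slept in the lobby.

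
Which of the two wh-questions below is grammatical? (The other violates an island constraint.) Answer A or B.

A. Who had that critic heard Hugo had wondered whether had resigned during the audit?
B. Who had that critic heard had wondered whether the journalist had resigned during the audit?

B

In A, the wh-phrase is extracted from inside a wh-island (introduced by "whether"), which blocks movement.
In B, the extraction path crosses only that-complement boundaries, which are transparent.
So B is grammatical.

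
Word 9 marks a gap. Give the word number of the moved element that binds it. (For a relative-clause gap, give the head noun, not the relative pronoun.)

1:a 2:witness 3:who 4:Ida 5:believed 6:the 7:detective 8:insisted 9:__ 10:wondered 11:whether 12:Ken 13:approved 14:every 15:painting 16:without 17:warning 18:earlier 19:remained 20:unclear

The gap at 9 is the subject of "wondered", inside a relative clause.
The relative pronoun is "who" (word 3); it is bound by the head noun immediately before it.
Its filler is the head noun "witness", at word 2.

2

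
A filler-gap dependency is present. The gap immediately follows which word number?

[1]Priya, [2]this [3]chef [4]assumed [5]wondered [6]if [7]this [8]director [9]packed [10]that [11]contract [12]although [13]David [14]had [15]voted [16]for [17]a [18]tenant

The displaced element is "Priya" (word 1).
It is linked across 1 clause boundary (Ø).
It functions as the subject of "wondered", so the gap sits immediately after word 4 ("assumed").
Base order: This chef assumed Priya wondered if this director packed that contract although David had voted for a tenant.

4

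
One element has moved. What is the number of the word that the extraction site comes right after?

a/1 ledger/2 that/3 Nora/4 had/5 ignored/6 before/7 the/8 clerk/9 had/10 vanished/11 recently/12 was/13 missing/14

The displaced element is "a ledger" (word 2).
It functions as the direct object of "ignored", so the gap sits immediately after word 6 ("ignored").
Base order: Nora had ignored a ledger before the clerk had vanished recently.

6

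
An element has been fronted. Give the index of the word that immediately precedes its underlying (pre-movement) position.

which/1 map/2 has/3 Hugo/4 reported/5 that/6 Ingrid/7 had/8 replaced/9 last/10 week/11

9

The displaced element is "which map" (word 2).
It is linked across 1 clause boundary (that).
It functions as the direct object of "replaced", so the gap sits immediately after word 9 ("replaced").
Base order: Hugo has reported that Ingrid had replaced which map last week.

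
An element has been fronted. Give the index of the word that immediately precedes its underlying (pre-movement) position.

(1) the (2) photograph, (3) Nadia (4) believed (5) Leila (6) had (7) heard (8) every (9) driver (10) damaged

10

The displaced element is "the photograph" (word 2).
It is linked across 2 clause boundaries (Ø → Ø).
It functions as the direct object of "damaged", so the gap sits immediately after word 10 ("damaged").
Base order: Nadia believed Leila had heard every driver damaged the photograph.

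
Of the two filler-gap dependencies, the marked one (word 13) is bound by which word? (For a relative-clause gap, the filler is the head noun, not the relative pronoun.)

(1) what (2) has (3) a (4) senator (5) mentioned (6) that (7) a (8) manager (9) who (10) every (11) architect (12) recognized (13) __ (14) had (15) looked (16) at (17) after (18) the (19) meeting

8

The marked gap is inside the relative clause, the direct object of "recognized".
Its filler is the head noun "manager" (via "who"), at word 8.
(The other dependency links word 1 to a gap after word 16.)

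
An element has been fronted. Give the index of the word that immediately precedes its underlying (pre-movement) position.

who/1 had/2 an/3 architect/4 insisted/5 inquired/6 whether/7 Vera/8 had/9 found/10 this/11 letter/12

5

The displaced element is "who" (word 1).
It is linked across 1 clause boundary (Ø).
It functions as the subject of "inquired", so the gap sits immediately after word 5 ("insisted").
Base order: An architect had insisted that who inquired whether Vera had found this letter.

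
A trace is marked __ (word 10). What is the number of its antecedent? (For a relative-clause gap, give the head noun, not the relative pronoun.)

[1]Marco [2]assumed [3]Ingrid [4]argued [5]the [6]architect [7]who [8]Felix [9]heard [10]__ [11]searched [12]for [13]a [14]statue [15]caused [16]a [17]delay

The gap at 10 is the subject of "searched", inside a relative clause.
The relative pronoun is "who" (word 7); it is bound by the head noun immediately before it.
Its filler is the head noun "architect", at word 6.

6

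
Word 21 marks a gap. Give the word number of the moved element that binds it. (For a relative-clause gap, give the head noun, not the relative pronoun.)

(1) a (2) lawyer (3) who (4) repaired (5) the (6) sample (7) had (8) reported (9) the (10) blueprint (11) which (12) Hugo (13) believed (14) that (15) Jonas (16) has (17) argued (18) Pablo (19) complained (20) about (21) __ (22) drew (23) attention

10

The gap at 21 is the prepositional object of "complained", inside a relative clause.
The relative pronoun is "which" (word 11); it is bound by the head noun immediately before it.
Its filler is the head noun "blueprint", at word 10.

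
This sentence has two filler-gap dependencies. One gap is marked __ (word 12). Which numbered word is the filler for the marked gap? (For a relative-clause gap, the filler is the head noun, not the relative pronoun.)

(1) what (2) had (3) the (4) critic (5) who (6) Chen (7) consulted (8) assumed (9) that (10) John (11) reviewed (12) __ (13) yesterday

The marked gap is the direct object of "reviewed".
Its filler is the fronted wh-phrase "what", at word 1.
(The other dependency links word 4 to a gap after word 7.)

1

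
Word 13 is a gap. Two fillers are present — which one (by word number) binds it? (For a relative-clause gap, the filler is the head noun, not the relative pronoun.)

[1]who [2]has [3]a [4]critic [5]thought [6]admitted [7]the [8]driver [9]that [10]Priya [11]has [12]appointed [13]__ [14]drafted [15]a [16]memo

8

The marked gap is inside the relative clause, the direct object of "appointed".
Its filler is the head noun "driver" (via "that"), at word 8.
(The other dependency links word 1 to a gap after word 5.)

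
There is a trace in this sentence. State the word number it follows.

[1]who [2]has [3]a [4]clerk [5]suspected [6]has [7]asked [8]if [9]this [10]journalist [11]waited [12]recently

5

The displaced element is "who" (word 1).
It is linked across 1 clause boundary (Ø).
It functions as the subject of "asked", so the gap sits immediately after word 5 ("suspected").
Base order: A clerk has suspected who has asked if this journalist waited recently.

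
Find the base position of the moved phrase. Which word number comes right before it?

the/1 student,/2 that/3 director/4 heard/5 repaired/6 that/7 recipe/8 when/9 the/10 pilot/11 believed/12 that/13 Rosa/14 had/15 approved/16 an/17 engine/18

5

The displaced element is "the student" (word 2).
It is linked across 1 clause boundary (Ø).
It functions as the subject of "repaired", so the gap sits immediately after word 5 ("heard").
Base order: That director heard that the student repaired that recipe when the pilot believed that Rosa had approved an engine.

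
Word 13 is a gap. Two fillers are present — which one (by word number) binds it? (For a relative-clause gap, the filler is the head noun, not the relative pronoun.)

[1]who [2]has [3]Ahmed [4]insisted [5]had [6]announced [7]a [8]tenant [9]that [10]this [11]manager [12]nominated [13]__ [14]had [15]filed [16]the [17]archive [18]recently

The marked gap is inside the relative clause, the direct object of "nominated".
Its filler is the head noun "tenant" (via "that"), at word 8.
(The other dependency links word 1 to a gap after word 4.)

8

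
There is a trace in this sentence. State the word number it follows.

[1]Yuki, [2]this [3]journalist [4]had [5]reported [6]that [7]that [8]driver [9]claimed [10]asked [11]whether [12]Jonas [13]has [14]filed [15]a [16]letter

9

The displaced element is "Yuki" (word 1).
It is linked across 2 clause boundaries (that → Ø).
It functions as the subject of "asked", so the gap sits immediately after word 9 ("claimed").
Base order: This journalist had reported that that driver claimed Yuki asked whether Jonas has filed a letter.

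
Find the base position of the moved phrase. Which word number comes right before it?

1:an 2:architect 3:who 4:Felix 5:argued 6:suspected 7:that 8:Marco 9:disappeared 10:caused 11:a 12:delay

5

The displaced element is "an architect" (word 2).
It is linked across 1 clause boundary (Ø).
It functions as the subject of "suspected", so the gap sits immediately after word 5 ("argued").
Base order: Felix argued an architect suspected that Marco disappeared.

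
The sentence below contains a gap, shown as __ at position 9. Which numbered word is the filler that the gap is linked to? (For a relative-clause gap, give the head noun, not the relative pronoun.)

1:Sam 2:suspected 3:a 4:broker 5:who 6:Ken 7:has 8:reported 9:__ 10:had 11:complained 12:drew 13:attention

4

The gap at 9 is the subject of "complained", inside a relative clause.
The relative pronoun is "who" (word 5); it is bound by the head noun immediately before it.
Its filler is the head noun "broker", at word 4.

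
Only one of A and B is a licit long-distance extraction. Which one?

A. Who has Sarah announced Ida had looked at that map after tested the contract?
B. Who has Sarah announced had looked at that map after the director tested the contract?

In A, the wh-phrase is extracted from inside an adjunct island (introduced by "after"), which blocks movement.
In B, the extraction path crosses only that-complement boundaries, which are transparent.
So B is grammatical.

B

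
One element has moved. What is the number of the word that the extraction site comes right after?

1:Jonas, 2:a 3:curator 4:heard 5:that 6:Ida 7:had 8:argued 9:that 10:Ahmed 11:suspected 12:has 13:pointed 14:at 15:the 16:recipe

The displaced element is "Jonas" (word 1).
It is linked across 3 clause boundaries (that → that → Ø).
It functions as the subject of "pointed", so the gap sits immediately after word 11 ("suspected").
Base order: A curator heard that Ida had argued that Ahmed suspected that Jonas has pointed at the recipe.

11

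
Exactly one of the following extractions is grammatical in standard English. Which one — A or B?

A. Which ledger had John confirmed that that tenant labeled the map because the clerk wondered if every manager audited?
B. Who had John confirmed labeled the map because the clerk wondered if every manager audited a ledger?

In A, the wh-phrase is extracted from inside an adjunct island (introduced by "because"), which blocks movement.
In B, the extraction path crosses only that-complement boundaries, which are transparent.
So B is grammatical.

B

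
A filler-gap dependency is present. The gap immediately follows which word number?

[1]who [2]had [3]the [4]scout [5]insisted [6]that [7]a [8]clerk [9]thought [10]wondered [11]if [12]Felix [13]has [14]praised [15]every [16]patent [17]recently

9

The displaced element is "who" (word 1).
It is linked across 2 clause boundaries (that → Ø).
It functions as the subject of "wondered", so the gap sits immediately after word 9 ("thought").
Base order: The scout had insisted that a clerk thought that who wondered if Felix has praised every patent recently.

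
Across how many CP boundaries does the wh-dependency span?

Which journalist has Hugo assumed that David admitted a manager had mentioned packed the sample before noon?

3

"which journalist" is extracted from the subject of "packed".
Boundaries crossed, outermost first: [that], [Ø], [Ø] — 3 in total.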